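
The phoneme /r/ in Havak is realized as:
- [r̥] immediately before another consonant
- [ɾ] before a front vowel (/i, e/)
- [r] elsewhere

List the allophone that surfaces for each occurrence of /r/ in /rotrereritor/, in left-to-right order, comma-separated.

[r], [ɾ], [ɾ], [ɾ], [r]

Occurrence 1 (position 1): no conditioning environment matches → elsewhere allophone [r].
Occurrence 2 (position 4): before a front vowel (/i, e/) → [ɾ].
Occurrence 3 (position 6): before a front vowel (/i, e/) → [ɾ].
Occurrence 4 (position 8): before a front vowel (/i, e/) → [ɾ].
Occurrence 5 (position 12): no conditioning environment matches → elsewhere allophone [r].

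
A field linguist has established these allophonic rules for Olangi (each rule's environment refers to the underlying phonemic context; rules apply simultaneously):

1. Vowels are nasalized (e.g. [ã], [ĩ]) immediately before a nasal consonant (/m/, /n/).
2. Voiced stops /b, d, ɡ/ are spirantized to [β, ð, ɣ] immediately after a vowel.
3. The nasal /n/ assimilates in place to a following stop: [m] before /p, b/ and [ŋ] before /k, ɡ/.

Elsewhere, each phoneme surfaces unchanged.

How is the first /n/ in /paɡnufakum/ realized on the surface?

/n/ (between /ɡ/ and /u/) is in the target of rule 3 but the environment (before a labial or velar stop) is not met → [n].

[n]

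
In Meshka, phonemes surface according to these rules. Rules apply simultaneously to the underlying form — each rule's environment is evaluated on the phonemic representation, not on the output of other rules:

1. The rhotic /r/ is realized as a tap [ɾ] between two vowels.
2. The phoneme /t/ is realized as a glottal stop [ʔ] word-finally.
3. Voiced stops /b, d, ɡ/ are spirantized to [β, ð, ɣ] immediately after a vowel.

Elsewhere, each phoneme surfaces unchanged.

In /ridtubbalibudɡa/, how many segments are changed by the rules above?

4

Segments that undergo a rule: /d/ → [ð] (rule 3); /b/ → [β] (rule 3); /b/ → [β] (rule 3); /d/ → [ð] (rule 3).
All other segments surface unchanged.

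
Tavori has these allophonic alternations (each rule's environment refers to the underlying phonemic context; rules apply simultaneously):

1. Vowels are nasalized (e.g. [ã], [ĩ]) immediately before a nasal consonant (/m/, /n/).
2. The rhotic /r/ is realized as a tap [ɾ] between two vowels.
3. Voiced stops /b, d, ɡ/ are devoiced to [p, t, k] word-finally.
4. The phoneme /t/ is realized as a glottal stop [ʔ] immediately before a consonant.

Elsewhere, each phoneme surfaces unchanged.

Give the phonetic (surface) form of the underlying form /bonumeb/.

/b/ — word-initial; rule 3 does not apply here → [b].
/o/ (between /b/ and /n/) occurs before a nasal consonant → [õ] by rule 1.
Rule 1 applies to /u/ (between /n/ and /m/: before a nasal consonant) → [ũ].
/e/ (between /m/ and /b/): rule 1 targets it, but not before a nasal consonant → unchanged [e].
Rule 3 applies to /b/ (word-final: word-finally) → [p].

[bõnũmep]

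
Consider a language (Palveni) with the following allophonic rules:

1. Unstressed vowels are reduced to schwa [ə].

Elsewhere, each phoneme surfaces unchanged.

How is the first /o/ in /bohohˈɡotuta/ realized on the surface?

[ə]

/o/ (between /b/ and /h/): in an unstressed syllable, so rule 1 applies → [ə].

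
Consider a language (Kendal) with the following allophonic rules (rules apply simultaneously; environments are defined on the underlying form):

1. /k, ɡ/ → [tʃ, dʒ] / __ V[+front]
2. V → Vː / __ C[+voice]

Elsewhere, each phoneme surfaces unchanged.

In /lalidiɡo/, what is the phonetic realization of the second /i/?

/i/ meets the environment for rule 2 (before a voiced consonant) → [iː].

[iː]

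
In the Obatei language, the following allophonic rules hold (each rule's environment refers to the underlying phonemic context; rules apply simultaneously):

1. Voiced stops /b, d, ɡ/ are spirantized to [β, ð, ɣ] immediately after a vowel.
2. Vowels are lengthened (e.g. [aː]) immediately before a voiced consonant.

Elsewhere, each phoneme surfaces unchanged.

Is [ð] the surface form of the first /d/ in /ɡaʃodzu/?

/d/ (between /o/ and /z/): immediately after a vowel, so rule 1 applies → [ð].
The actual realization is [ð], which matches [ð].

Yes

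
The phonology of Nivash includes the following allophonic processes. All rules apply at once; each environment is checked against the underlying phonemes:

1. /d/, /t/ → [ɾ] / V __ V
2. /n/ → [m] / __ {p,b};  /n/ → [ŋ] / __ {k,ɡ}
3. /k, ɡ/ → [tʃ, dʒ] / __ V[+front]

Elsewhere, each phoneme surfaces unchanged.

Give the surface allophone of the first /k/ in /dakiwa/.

/k/ (between /a/ and /i/) occurs before a front vowel → [tʃ] by rule 3.

[tʃ]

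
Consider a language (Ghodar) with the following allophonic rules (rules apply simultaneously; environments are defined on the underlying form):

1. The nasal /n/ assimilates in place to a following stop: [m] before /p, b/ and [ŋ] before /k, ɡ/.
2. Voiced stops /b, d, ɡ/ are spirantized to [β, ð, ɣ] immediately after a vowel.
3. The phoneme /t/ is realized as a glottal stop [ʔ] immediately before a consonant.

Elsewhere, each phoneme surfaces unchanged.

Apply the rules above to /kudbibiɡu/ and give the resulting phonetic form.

[kuðbiβiɣu]

/k/ (word-initial): no rule targets it → [k].
/u/ (between /k/ and /d/): no rule targets it → [u].
/d/ (between /u/ and /b/): immediately after a vowel, so rule 2 applies → [ð].
/b/ (between /d/ and /i/) is in the target of rule 2 but the environment (immediately after a vowel) is not met → [b].
/i/ (between /b/ and /b/) is unaffected → [i].
/b/ (between /i/ and /i/): immediately after a vowel, so rule 2 applies → [β].
/i/ — not in any rule's target class → [i].
/ɡ/ meets the environment for rule 2 (immediately after a vowel) → [ɣ].
/u/ — not in any rule's target class → [u].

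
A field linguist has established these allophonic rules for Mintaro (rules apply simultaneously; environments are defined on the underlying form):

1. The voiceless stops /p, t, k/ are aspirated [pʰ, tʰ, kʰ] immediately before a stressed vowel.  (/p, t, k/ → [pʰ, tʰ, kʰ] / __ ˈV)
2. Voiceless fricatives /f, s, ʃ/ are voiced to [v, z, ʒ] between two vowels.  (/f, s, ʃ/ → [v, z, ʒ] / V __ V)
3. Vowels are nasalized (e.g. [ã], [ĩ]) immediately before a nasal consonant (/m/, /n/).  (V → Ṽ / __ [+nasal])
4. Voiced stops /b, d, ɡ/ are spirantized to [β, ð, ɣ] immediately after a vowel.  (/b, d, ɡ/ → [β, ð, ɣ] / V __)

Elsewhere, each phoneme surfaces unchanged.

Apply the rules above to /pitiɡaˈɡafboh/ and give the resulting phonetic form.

[pitiɣaˈɣafboh]

/p/ (word-initial) is in the target of rule 1 but the environment (immediately before a stressed vowel) is not met → [p].
/i/ (between /p/ and /t/): rule 3 targets it, but not before a nasal consonant → unchanged [i].
/t/ (between /i/ and /i/) fails the environment for rule 1, so it stays [t].
/i/ — between /t/ and /ɡ/; rule 3 does not apply here → [i].
/ɡ/ (between /i/ and /a/) occurs immediately after a vowel → [ɣ] by rule 4.
/a/ (between /ɡ/ and /ɡ/): rule 3 targets it, but not before a nasal consonant → unchanged [a].
/ɡ/ (between /a/ and /a/): immediately after a vowel, so rule 4 applies → [ɣ].
/a/ (between /ɡ/ and /f/) fails the environment for rule 3, so it stays [a].
/f/ (between /a/ and /b/): rule 2 targets it, but not between two vowels → unchanged [f].
/b/ — between /f/ and /o/; rule 4 does not apply here → [b].
/o/ (between /b/ and /h/) is in the target of rule 3 but the environment (before a nasal consonant) is not met → [o].
/h/ stays [h].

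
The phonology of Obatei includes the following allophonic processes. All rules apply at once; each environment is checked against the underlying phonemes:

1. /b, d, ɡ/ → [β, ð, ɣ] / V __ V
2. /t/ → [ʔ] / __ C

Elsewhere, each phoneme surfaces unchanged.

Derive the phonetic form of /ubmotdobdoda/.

[ubmoʔdobdoða]

/u/ (word-initial) is unaffected → [u].
/b/ (between /u/ and /m/): rule 1 targets it, but not between two vowels → unchanged [b].
/m/ — not in any rule's target class → [m].
/o/ (between /m/ and /t/) is unaffected → [o].
/t/ (between /o/ and /d/): immediately before a consonant, so rule 2 applies → [ʔ].
/d/ (between /t/ and /o/): rule 1 targets it, but not between two vowels → unchanged [d].
/o/ — not in any rule's target class → [o].
/b/ — between /o/ and /d/; rule 1 does not apply here → [b].
/d/ — between /b/ and /o/; rule 1 does not apply here → [d].
/o/ stays [o].
Rule 1 applies to /d/ (between /o/ and /a/: between two vowels) → [ð].
/a/ stays [a].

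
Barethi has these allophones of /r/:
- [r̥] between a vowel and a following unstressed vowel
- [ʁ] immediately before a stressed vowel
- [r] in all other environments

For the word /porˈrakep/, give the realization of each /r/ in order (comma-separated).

Occurrence 1 (position 3): no conditioning environment matches → elsewhere allophone [r].
Occurrence 2 (position 4): immediately before a stressed vowel → [ʁ].

[r], [ʁ]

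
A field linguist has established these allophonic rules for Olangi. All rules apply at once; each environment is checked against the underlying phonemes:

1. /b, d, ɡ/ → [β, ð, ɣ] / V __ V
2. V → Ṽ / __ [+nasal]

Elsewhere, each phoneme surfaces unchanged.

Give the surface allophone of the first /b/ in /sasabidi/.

Rule 1 applies to /b/ (between /a/ and /i/: between two vowels) → [β].

[β]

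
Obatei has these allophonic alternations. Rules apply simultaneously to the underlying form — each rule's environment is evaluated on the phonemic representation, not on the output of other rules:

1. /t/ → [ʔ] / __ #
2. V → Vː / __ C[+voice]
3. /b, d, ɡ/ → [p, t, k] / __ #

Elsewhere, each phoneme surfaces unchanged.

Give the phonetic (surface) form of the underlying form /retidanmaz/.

[retiːdaːnmaːz]

/r/ (word-initial): no rule targets it → [r].
/e/ — between /r/ and /t/; rule 2 does not apply here → [e].
/t/ — between /e/ and /i/; rule 1 does not apply here → [t].
/i/ — between /t/ and /d/, before a voiced consonant — surfaces as [iː] (rule 2).
/d/ — between /i/ and /a/; rule 3 does not apply here → [d].
/a/ (between /d/ and /n/): before a voiced consonant, so rule 2 applies → [aː].
/n/ stays [n].
/m/ (between /n/ and /a/) is unaffected → [m].
Rule 2 applies to /a/ (between /m/ and /z/: before a voiced consonant) → [aː].
/z/ (word-final) is unaffected → [z].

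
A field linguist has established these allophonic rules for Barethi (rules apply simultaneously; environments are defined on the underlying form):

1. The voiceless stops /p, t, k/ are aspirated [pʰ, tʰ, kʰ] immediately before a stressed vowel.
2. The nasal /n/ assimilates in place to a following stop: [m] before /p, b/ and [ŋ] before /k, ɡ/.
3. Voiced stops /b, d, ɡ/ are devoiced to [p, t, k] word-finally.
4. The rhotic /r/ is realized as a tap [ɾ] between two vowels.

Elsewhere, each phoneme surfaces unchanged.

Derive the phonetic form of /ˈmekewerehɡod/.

/m/ (word-initial): no rule targets it → [m].
/e/ stays [e].
/k/ (between /e/ and /e/) is in the target of rule 1 but the environment (immediately before a stressed vowel) is not met → [k].
/e/ (between /k/ and /w/) is unaffected → [e].
/w/ (between /e/ and /e/): no rule targets it → [w].
/e/ (between /w/ and /r/): no rule targets it → [e].
/r/ meets the environment for rule 4 (between two vowels) → [ɾ].
/e/ (between /r/ and /h/) is unaffected → [e].
/h/ (between /e/ and /ɡ/): no rule targets it → [h].
/ɡ/ (between /h/ and /o/) fails the environment for rule 3, so it stays [ɡ].
/o/ (between /ɡ/ and /d/): no rule targets it → [o].
/d/ meets the environment for rule 3 (word-finally) → [t].

[ˈmekeweɾehɡot]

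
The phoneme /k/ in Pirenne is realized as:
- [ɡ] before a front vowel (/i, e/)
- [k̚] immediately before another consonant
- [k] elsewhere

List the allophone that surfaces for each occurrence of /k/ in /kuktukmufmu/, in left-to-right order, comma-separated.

Occurrence 1 (position 1): no conditioning environment matches → elsewhere allophone [k].
Occurrence 2 (position 3): immediately before another consonant → [k̚].
Occurrence 3 (position 6): immediately before another consonant → [k̚].

[k], [k̚], [k̚]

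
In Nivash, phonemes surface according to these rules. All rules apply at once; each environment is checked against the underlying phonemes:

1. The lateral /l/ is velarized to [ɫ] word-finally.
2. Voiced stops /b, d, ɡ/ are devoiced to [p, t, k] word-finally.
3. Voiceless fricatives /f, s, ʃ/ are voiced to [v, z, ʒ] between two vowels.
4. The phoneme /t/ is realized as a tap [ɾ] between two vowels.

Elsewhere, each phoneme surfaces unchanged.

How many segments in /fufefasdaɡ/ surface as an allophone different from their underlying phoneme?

Segments that undergo a rule: /f/ → [v] (rule 3); /f/ → [v] (rule 3); /ɡ/ → [k] (rule 2).
All other segments surface unchanged.

3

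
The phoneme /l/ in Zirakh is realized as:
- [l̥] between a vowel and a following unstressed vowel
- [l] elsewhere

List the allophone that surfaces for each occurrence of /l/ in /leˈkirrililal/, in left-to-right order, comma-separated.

Occurrence 1 (position 1): no conditioning environment matches → elsewhere allophone [l].
Occurrence 2 (position 8): between a vowel and a following unstressed vowel → [l̥].
Occurrence 3 (position 10): between a vowel and a following unstressed vowel → [l̥].
Occurrence 4 (position 12): no conditioning environment matches → elsewhere allophone [l].

[l], [l̥], [l̥], [l]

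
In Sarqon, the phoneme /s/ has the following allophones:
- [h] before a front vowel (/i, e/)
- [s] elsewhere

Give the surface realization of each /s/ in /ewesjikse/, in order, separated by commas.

[s], [h]

Occurrence 1 (position 4): no conditioning environment matches → elsewhere allophone [s].
Occurrence 2 (position 8): before a front vowel (/i, e/) → [h].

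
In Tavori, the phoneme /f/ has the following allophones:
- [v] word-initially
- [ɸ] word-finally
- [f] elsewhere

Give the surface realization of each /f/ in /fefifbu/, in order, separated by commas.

[v], [f], [f]

Occurrence 1 (position 1): word-initially → [v].
Occurrence 2 (position 3): no conditioning environment matches → elsewhere allophone [f].
Occurrence 3 (position 5): no conditioning environment matches → elsewhere allophone [f].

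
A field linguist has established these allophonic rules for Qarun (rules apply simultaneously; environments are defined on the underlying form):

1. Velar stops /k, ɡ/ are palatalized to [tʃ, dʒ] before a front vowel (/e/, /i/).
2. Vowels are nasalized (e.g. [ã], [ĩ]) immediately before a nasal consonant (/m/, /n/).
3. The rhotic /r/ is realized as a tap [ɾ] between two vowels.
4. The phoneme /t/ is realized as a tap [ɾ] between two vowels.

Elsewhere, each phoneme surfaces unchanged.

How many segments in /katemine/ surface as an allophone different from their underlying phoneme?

Segments that undergo a rule: /t/ → [ɾ] (rule 4); /e/ → [ẽ] (rule 2); /i/ → [ĩ] (rule 2).
All other segments surface unchanged.

3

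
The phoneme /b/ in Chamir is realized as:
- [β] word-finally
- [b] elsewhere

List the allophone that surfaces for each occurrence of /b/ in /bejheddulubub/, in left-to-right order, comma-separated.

[b], [b], [β]

Occurrence 1 (position 1): no conditioning environment matches → elsewhere allophone [b].
Occurrence 2 (position 11): no conditioning environment matches → elsewhere allophone [b].
Occurrence 3 (position 13): word-finally → [β].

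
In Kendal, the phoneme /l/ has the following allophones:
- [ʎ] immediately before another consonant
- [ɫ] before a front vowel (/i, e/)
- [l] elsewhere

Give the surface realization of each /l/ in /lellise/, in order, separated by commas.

[ɫ], [ʎ], [ɫ]

Occurrence 1 (position 1): before a front vowel (/i, e/) → [ɫ].
Occurrence 2 (position 3): immediately before another consonant → [ʎ].
Occurrence 3 (position 4): before a front vowel (/i, e/) → [ɫ].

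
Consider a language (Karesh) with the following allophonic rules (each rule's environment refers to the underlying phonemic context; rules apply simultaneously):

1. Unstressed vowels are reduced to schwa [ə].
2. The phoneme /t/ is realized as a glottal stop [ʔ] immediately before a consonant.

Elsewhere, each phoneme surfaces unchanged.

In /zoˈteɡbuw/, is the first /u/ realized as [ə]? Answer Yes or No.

/u/ (between /b/ and /w/): in an unstressed syllable, so rule 1 applies → [ə].
The actual realization is [ə], which matches [ə].

Yes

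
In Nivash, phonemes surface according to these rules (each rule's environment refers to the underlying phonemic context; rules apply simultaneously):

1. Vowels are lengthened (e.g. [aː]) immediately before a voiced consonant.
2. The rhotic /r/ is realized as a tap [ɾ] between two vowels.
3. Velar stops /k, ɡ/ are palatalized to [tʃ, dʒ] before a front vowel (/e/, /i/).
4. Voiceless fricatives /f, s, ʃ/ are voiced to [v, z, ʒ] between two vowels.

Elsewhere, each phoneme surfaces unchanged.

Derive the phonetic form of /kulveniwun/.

/k/ — word-initial; rule 3 does not apply here → [k].
Rule 1 applies to /u/ (between /k/ and /l/: before a voiced consonant) → [uː].
/l/ (between /u/ and /v/): no rule targets it → [l].
/v/ — not in any rule's target class → [v].
/e/ — between /v/ and /n/, before a voiced consonant — surfaces as [eː] (rule 1).
/n/ (between /e/ and /i/) is unaffected → [n].
Rule 1 applies to /i/ (between /n/ and /w/: before a voiced consonant) → [iː].
/w/ (between /i/ and /u/): no rule targets it → [w].
/u/ (between /w/ and /n/) occurs before a voiced consonant → [uː] by rule 1.
/n/ — not in any rule's target class → [n].

[kuːlveːniːwuːn]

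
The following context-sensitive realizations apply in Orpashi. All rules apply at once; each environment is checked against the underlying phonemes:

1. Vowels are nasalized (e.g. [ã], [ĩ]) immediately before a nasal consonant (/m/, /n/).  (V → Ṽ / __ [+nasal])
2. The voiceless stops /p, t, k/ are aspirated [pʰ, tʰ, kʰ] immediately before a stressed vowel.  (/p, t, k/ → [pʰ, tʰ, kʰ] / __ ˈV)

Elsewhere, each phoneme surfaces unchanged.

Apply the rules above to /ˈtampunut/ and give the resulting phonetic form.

Rule 2 applies to /t/ (word-initial: immediately before a stressed vowel) → [tʰ].
/a/ (between /t/ and /m/): before a nasal consonant, so rule 1 applies → [ã].
/m/ (between /a/ and /p/): no rule targets it → [m].
/p/ (between /m/ and /u/): rule 2 targets it, but not immediately before a stressed vowel → unchanged [p].
/u/ (between /p/ and /n/) occurs before a nasal consonant → [ũ] by rule 1.
/n/ — not in any rule's target class → [n].
/u/ (between /n/ and /t/): rule 1 targets it, but not before a nasal consonant → unchanged [u].
/t/ (word-final) fails the environment for rule 2, so it stays [t].

[ˈtʰãmpũnut]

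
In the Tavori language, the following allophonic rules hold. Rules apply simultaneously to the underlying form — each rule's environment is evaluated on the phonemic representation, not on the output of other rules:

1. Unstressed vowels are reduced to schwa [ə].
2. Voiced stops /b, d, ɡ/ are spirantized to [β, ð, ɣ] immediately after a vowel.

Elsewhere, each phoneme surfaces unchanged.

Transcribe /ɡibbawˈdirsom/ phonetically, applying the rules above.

[ɡəβbəwˈdirsəm]

/ɡ/ (word-initial): rule 2 targets it, but not immediately after a vowel → unchanged [ɡ].
/i/ (between /ɡ/ and /b/): in an unstressed syllable, so rule 1 applies → [ə].
/b/ meets the environment for rule 2 (immediately after a vowel) → [β].
/b/ (between /b/ and /a/) fails the environment for rule 2, so it stays [b].
/a/ (between /b/ and /w/) occurs in an unstressed syllable → [ə] by rule 1.
/w/ — not in any rule's target class → [w].
/d/ (between /w/ and /i/) is in the target of rule 2 but the environment (immediately after a vowel) is not met → [d].
/i/ (between /d/ and /r/): rule 1 targets it, but not in an unstressed syllable → unchanged [i].
/r/ (between /i/ and /s/) is unaffected → [r].
/s/ (between /r/ and /o/): no rule targets it → [s].
/o/ (between /s/ and /m/) occurs in an unstressed syllable → [ə] by rule 1.
/m/ (word-final): no rule targets it → [m].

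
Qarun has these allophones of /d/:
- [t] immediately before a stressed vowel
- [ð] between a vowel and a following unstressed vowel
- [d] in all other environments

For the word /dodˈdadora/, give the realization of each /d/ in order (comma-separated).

Occurrence 1 (position 1): no conditioning environment matches → elsewhere allophone [d].
Occurrence 2 (position 3): no conditioning environment matches → elsewhere allophone [d].
Occurrence 3 (position 4): immediately before a stressed vowel → [t].
Occurrence 4 (position 6): between a vowel and a following unstressed vowel → [ð].

[d], [d], [t], [ð]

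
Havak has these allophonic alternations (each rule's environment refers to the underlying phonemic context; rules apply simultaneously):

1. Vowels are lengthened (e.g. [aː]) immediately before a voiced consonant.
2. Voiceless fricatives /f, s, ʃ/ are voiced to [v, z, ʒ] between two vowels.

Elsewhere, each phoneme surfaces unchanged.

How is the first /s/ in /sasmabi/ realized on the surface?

/s/ — word-initial; rule 2 does not apply here → [s].

[s]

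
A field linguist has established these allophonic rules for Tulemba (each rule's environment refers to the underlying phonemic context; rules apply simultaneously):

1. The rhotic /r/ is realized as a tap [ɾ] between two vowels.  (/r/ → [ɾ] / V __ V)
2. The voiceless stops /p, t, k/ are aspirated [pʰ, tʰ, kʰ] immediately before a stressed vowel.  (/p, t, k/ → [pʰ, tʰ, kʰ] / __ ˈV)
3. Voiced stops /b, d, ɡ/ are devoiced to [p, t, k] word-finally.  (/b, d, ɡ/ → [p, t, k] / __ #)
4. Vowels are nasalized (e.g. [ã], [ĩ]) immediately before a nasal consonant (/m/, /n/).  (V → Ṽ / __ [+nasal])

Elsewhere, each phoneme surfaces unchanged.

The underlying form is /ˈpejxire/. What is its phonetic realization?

[ˈpʰejxiɾe]

Rule 2 applies to /p/ (word-initial: immediately before a stressed vowel) → [pʰ].
/e/ — between /p/ and /j/; rule 4 does not apply here → [e].
/i/ (between /x/ and /r/) fails the environment for rule 4, so it stays [i].
/r/ — between /i/ and /e/, between two vowels — surfaces as [ɾ] (rule 1).
/e/ (word-final) is in the target of rule 4 but the environment (before a nasal consonant) is not met → [e].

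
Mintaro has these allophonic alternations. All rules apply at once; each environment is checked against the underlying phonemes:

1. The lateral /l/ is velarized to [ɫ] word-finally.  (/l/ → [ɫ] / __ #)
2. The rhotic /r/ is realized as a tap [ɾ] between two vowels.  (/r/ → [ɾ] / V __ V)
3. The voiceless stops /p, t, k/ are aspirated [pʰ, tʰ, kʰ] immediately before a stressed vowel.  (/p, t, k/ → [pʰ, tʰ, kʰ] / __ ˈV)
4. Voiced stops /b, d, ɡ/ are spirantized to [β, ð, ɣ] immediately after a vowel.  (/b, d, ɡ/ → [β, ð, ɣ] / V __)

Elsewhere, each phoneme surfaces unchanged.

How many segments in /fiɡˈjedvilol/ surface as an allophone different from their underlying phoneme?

Segments that undergo a rule: /ɡ/ → [ɣ] (rule 4); /d/ → [ð] (rule 4); /l/ → [ɫ] (rule 1).
All other segments surface unchanged.

3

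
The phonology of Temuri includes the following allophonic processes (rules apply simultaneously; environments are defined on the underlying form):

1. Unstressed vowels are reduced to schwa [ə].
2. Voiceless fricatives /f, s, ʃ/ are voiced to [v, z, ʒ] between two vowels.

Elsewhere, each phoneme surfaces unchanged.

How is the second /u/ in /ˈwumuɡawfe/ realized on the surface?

/u/ meets the environment for rule 1 (in an unstressed syllable) → [ə].

[ə]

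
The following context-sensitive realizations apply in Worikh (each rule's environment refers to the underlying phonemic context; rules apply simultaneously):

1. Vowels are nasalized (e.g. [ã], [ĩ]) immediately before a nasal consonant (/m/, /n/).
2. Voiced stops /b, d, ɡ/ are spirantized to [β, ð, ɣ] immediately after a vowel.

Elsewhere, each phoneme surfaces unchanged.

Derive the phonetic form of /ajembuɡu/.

[ajẽmbuɣu]

/a/ (word-initial) fails the environment for rule 1, so it stays [a].
/j/ — not in any rule's target class → [j].
/e/ — between /j/ and /m/, before a nasal consonant — surfaces as [ẽ] (rule 1).
/m/ — not in any rule's target class → [m].
/b/ (between /m/ and /u/): rule 2 targets it, but not immediately after a vowel → unchanged [b].
/u/ (between /b/ and /ɡ/) is in the target of rule 1 but the environment (before a nasal consonant) is not met → [u].
/ɡ/ meets the environment for rule 2 (immediately after a vowel) → [ɣ].
/u/ (word-final) fails the environment for rule 1, so it stays [u].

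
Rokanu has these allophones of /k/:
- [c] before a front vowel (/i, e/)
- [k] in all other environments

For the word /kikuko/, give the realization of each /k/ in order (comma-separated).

[c], [k], [k]

Occurrence 1 (position 1): before a front vowel → [c].
Occurrence 2 (position 3): no conditioning environment matches → elsewhere allophone [k].
Occurrence 3 (position 5): no conditioning environment matches → elsewhere allophone [k].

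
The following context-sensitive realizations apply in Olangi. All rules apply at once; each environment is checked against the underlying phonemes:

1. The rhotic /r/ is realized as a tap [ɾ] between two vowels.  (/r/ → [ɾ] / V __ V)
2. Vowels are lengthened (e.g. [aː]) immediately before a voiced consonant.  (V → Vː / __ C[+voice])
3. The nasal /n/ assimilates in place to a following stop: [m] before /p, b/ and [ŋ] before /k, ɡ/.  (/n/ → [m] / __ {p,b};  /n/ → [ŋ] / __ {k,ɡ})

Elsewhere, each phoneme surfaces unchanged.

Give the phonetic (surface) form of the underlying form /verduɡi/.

/v/ (word-initial): no rule targets it → [v].
/e/ — between /v/ and /r/, before a voiced consonant — surfaces as [eː] (rule 2).
/r/ (between /e/ and /d/) fails the environment for rule 1, so it stays [r].
/d/ (between /r/ and /u/): no rule targets it → [d].
/u/ meets the environment for rule 2 (before a voiced consonant) → [uː].
/ɡ/ (between /u/ and /i/): no rule targets it → [ɡ].
/i/ (word-final) is in the target of rule 2 but the environment (before a voiced consonant) is not met → [i].

[veːrduːɡi]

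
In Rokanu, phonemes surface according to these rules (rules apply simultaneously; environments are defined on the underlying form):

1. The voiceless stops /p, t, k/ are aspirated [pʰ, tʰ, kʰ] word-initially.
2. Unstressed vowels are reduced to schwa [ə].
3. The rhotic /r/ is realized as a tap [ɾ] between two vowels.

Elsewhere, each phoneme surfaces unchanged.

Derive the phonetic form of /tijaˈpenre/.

[tʰəjəˈpenrə]

/t/ (word-initial): word-initially, so rule 1 applies → [tʰ].
Rule 2 applies to /i/ (between /t/ and /j/: in an unstressed syllable) → [ə].
/j/ — not in any rule's target class → [j].
/a/ — between /j/ and /p/, in an unstressed syllable — surfaces as [ə] (rule 2).
/p/ — between /a/ and /e/; rule 1 does not apply here → [p].
/e/ — between /p/ and /n/; rule 2 does not apply here → [e].
/n/ — not in any rule's target class → [n].
/r/ (between /n/ and /e/): rule 3 targets it, but not between two vowels → unchanged [r].
/e/ (word-final): in an unstressed syllable, so rule 2 applies → [ə].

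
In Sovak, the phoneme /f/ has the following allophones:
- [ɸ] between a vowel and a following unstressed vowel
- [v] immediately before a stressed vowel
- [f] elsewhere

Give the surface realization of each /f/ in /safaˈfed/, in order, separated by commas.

Occurrence 1 (position 3): between a vowel and a following unstressed vowel → [ɸ].
Occurrence 2 (position 5): immediately before a stressed vowel → [v].

[ɸ], [v]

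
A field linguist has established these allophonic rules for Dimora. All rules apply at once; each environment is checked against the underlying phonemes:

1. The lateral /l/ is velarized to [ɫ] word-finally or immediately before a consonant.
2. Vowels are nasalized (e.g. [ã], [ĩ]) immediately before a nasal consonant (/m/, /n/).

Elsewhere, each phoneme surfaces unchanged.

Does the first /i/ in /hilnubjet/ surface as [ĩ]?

No

/i/ — between /h/ and /l/; rule 2 does not apply here → [i].
The actual realization is [i], not [ĩ].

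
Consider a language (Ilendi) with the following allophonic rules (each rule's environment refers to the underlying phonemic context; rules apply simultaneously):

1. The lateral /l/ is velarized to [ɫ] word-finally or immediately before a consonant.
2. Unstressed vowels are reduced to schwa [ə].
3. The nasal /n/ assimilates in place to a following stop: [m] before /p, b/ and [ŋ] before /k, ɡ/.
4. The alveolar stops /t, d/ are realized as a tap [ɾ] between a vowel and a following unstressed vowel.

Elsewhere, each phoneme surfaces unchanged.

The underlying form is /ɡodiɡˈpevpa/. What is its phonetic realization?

/ɡ/ — not in any rule's target class → [ɡ].
/o/ (between /ɡ/ and /d/): in an unstressed syllable, so rule 2 applies → [ə].
/d/ (between /o/ and /i/): between a vowel and a following unstressed vowel, so rule 4 applies → [ɾ].
Rule 2 applies to /i/ (between /d/ and /ɡ/: in an unstressed syllable) → [ə].
/ɡ/ — not in any rule's target class → [ɡ].
/p/ (between /ɡ/ and /e/) is unaffected → [p].
/e/ (between /p/ and /v/) is in the target of rule 2 but the environment (in an unstressed syllable) is not met → [e].
/v/ (between /e/ and /p/): no rule targets it → [v].
/p/ — not in any rule's target class → [p].
/a/ (word-final): in an unstressed syllable, so rule 2 applies → [ə].

[ɡəɾəɡˈpevpə]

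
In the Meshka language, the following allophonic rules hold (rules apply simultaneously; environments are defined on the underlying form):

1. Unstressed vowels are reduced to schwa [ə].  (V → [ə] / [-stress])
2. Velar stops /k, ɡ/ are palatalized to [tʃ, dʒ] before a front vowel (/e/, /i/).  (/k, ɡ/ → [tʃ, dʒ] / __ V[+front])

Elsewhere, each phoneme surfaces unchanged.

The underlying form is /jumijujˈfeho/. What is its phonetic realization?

[jəməjəjˈfehə]

/u/ (between /j/ and /m/): in an unstressed syllable, so rule 1 applies → [ə].
/i/ meets the environment for rule 1 (in an unstressed syllable) → [ə].
Rule 1 applies to /u/ (between /j/ and /j/: in an unstressed syllable) → [ə].
/e/ (between /f/ and /h/) fails the environment for rule 1, so it stays [e].
/o/ meets the environment for rule 1 (in an unstressed syllable) → [ə].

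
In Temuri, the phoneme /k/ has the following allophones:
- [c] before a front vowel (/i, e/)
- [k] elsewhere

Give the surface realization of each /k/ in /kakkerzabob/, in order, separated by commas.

[k], [k], [c]

Occurrence 1 (position 1): no conditioning environment matches → elsewhere allophone [k].
Occurrence 2 (position 3): no conditioning environment matches → elsewhere allophone [k].
Occurrence 3 (position 4): before a front vowel → [c].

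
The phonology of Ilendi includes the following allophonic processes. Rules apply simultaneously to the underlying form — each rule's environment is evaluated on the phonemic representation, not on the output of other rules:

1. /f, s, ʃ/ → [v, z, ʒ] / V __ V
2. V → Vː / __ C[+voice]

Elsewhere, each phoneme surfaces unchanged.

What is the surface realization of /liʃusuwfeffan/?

/l/ (word-initial) is unaffected → [l].
/i/ (between /l/ and /ʃ/): rule 2 targets it, but not before a voiced consonant → unchanged [i].
/ʃ/ — between /i/ and /u/, between two vowels — surfaces as [ʒ] (rule 1).
/u/ (between /ʃ/ and /s/): rule 2 targets it, but not before a voiced consonant → unchanged [u].
/s/ — between /u/ and /u/, between two vowels — surfaces as [z] (rule 1).
Rule 2 applies to /u/ (between /s/ and /w/: before a voiced consonant) → [uː].
/w/ (between /u/ and /f/): no rule targets it → [w].
/f/ — between /w/ and /e/; rule 1 does not apply here → [f].
/e/ (between /f/ and /f/) is in the target of rule 2 but the environment (before a voiced consonant) is not met → [e].
/f/ (between /e/ and /f/) fails the environment for rule 1, so it stays [f].
/f/ (between /f/ and /a/) fails the environment for rule 1, so it stays [f].
/a/ (between /f/ and /n/) occurs before a voiced consonant → [aː] by rule 2.
/n/ (word-final): no rule targets it → [n].

[liʒuzuːwfeffaːn]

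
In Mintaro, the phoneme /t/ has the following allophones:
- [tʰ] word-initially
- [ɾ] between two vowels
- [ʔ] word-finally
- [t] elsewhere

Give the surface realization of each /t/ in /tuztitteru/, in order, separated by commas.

Occurrence 1 (position 1): word-initially → [tʰ].
Occurrence 2 (position 4): no conditioning environment matches → elsewhere allophone [t].
Occurrence 3 (position 6): no conditioning environment matches → elsewhere allophone [t].
Occurrence 4 (position 7): no conditioning environment matches → elsewhere allophone [t].

[tʰ], [t], [t], [t]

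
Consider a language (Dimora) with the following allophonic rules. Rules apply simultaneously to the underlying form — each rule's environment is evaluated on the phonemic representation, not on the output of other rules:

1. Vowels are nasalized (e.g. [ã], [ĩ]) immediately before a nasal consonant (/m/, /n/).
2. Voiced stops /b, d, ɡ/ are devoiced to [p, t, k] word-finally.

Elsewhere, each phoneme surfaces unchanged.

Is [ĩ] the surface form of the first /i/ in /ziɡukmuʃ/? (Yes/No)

No

/i/ — between /z/ and /ɡ/; rule 1 does not apply here → [i].
The actual realization is [i], not [ĩ].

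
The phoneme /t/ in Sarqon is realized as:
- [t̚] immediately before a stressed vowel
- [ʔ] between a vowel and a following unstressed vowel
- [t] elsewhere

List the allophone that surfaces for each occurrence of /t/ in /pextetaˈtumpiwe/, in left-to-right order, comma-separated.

Occurrence 1 (position 4): no conditioning environment matches → elsewhere allophone [t].
Occurrence 2 (position 6): between a vowel and a following unstressed vowel → [ʔ].
Occurrence 3 (position 8): immediately before a stressed vowel → [t̚].

[t], [ʔ], [t̚]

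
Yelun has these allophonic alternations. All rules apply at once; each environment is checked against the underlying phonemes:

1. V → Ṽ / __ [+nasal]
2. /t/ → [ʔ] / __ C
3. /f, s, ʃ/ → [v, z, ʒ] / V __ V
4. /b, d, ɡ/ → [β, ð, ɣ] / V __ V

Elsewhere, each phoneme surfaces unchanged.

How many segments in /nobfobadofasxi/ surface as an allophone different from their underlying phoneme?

3

Segments that undergo a rule: /b/ → [β] (rule 4); /d/ → [ð] (rule 4); /f/ → [v] (rule 3).
All other segments surface unchanged.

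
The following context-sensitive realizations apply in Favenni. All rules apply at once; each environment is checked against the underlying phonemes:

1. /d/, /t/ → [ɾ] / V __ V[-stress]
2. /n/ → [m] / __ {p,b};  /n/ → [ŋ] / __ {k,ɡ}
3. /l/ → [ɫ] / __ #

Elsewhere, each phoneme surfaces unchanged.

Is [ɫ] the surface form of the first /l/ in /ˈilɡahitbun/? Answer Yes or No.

No

/l/ (between /i/ and /ɡ/): rule 3 targets it, but not word-finally → unchanged [l].
The actual realization is [l], not [ɫ].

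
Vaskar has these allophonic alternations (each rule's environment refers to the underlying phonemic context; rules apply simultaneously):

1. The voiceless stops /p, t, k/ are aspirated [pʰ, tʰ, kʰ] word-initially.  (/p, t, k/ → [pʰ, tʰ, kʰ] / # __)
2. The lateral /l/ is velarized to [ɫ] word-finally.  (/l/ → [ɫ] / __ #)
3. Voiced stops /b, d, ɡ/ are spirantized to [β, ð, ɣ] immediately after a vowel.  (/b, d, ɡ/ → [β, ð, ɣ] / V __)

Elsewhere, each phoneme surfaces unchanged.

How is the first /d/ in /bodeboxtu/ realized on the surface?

/d/ meets the environment for rule 3 (immediately after a vowel) → [ð].

[ð]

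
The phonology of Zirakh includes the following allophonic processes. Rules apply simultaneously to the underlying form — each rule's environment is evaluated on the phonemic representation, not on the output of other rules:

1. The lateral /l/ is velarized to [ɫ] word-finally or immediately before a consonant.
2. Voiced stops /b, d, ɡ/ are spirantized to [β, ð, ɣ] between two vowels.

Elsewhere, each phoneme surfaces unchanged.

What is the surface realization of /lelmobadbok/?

[leɫmoβadbok]

/l/ (word-initial) fails the environment for rule 1, so it stays [l].
/l/ (between /e/ and /m/) occurs word-finally or immediately before a consonant → [ɫ] by rule 1.
/b/ (between /o/ and /a/) occurs between two vowels → [β] by rule 2.
/d/ — between /a/ and /b/; rule 2 does not apply here → [d].
/b/ (between /d/ and /o/) is in the target of rule 2 but the environment (between two vowels) is not met → [b].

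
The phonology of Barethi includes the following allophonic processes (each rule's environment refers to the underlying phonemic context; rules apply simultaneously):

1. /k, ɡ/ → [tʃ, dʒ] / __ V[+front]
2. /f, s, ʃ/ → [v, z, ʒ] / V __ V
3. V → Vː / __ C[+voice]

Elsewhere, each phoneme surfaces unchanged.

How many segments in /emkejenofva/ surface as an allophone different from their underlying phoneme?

Segments that undergo a rule: /e/ → [eː] (rule 3); /k/ → [tʃ] (rule 1); /e/ → [eː] (rule 3); /e/ → [eː] (rule 3).
All other segments surface unchanged.

4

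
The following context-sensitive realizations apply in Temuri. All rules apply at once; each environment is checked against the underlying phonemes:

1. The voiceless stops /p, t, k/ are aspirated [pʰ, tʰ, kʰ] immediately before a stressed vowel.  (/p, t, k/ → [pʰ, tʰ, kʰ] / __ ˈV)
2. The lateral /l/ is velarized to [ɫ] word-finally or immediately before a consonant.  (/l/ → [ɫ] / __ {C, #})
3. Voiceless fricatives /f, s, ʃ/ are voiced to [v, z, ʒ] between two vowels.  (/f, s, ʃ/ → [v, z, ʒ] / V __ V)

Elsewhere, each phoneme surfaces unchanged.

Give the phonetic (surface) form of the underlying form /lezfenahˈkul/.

/l/ (word-initial) fails the environment for rule 2, so it stays [l].
/f/ (between /z/ and /e/) fails the environment for rule 3, so it stays [f].
Rule 1 applies to /k/ (between /h/ and /u/: immediately before a stressed vowel) → [kʰ].
Rule 2 applies to /l/ (word-final: word-finally or immediately before a consonant) → [ɫ].

[lezfenahˈkʰuɫ]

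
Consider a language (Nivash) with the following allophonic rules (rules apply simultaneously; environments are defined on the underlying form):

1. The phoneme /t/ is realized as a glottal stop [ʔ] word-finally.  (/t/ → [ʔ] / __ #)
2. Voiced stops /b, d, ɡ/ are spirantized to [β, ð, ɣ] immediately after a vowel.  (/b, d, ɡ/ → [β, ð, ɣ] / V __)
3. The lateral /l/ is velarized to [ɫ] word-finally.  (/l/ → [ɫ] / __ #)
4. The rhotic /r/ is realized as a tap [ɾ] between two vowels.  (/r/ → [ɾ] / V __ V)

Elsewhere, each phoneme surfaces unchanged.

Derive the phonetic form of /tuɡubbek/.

[tuɣuβbek]

/t/ (word-initial): rule 1 targets it, but not word-finally → unchanged [t].
/u/ (between /t/ and /ɡ/) is unaffected → [u].
/ɡ/ — between /u/ and /u/, immediately after a vowel — surfaces as [ɣ] (rule 2).
/u/ (between /ɡ/ and /b/) is unaffected → [u].
/b/ (between /u/ and /b/) occurs immediately after a vowel → [β] by rule 2.
/b/ — between /b/ and /e/; rule 2 does not apply here → [b].
/e/ — not in any rule's target class → [e].
/k/ (word-final): no rule targets it → [k].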